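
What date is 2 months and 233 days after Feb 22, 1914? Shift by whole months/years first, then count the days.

Adding 2 months and 233 days from February 22, 1914: first the month/year part, then the days.
month 2 + 2 = 4 → April 1914.
Day 22 is valid in April, giving April 22, 1914.
Now add 233 days from April 22, 1914.
April has 30 days, so 30 − 22 = 8 days remain after April 22, 1914; 233 − 8 = 225 left.
May 1914 has 31 days: 225 − 31 = 194 left.
June 1914 has 30 days: 194 − 30 = 164 left.
July 1914 has 31 days: 164 − 31 = 133 left.
August 1914 has 31 days: 133 − 31 = 102 left.
September 1914 has 30 days: 102 − 30 = 72 left.
October 1914 has 31 days: 72 − 31 = 41 left.
November 1914 has 30 days: 41 − 30 = 11 left.
11 days into December 1914 → December 11, 1914.

December 11, 1914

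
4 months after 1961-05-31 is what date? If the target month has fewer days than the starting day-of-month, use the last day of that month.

Adding 4 months from May 31, 1961.
month 5 + 4 = 9 → September 1961.
September 1961 has only 30 days and the start was day 31, so the date clamps to September 30, 1961.

September 30, 1961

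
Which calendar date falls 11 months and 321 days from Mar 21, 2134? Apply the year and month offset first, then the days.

Counting forward 11 months and 321 days from March 21, 2134: first the month/year part, then the days.
month 3 + 11 = 14, which is month 2 of year 2135 → February 2135.
Day 21 is valid in February, giving February 21, 2135.
Now add 321 days from February 21, 2135.
February has 28 days, so 28 − 21 = 7 days remain after February 21, 2135; 321 − 7 = 314 left.
March 2135 has 31 days: 314 − 31 = 283 left.
April 2135 has 30 days: 283 − 30 = 253 left.
May 2135 has 31 days: 253 − 31 = 222 left.
June 2135 has 30 days: 222 − 30 = 192 left.
July 2135 has 31 days: 192 − 31 = 161 left.
August 2135 has 31 days: 161 − 31 = 130 left.
September 2135 has 30 days: 130 − 30 = 100 left.
October 2135 has 31 days: 100 − 31 = 69 left.
November 2135 has 30 days: 69 − 30 = 39 left.
December 2135 has 31 days: 39 − 31 = 8 left.
8 days into January 2136 → January 8, 2136.

January 8, 2136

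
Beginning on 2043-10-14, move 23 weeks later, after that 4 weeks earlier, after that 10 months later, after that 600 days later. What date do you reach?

Advancing 23 weeks (= 161 days) from October 14, 2043:
October has 31 days, so 31 − 14 = 17 days remain after October 14, 2043; 161 − 17 = 144 left.
November 2043 has 30 days: 144 − 30 = 114 left.
December 2043 has 31 days: 114 − 31 = 83 left.
January 2044 has 31 days: 83 − 31 = 52 left.
February 2044 has 29 days (2044 is a leap year): 52 − 29 = 23 left.
23 days into March 2044 → March 23, 2044.
Subtracting 4 weeks (= 28 days) from March 23, 2044:
Going back 23 days from March 23, 2044 reaches the end of the previous month; 28 − 23 = 5 left.
February 2044 has 29 days; 29 − 5 = 24 → February 24, 2044.
Advancing 10 months from February 24, 2044:
month 2 + 10 = 12 → December 2044.
Day 24 is valid in December, giving December 24, 2044.
Adding 600 days from December 24, 2044:
December has 31 days, so 31 − 24 = 7 days remain after December 24, 2044; 600 − 7 = 593 left.
January 2045 has 31 days: 593 − 31 = 562 left.
February 2045 has 28 days (2045 is not a leap year): 562 − 28 = 534 left.
March 2045 has 31 days: 534 − 31 = 503 left.
April 2045 has 30 days: 503 − 30 = 473 left.
May 2045 has 31 days: 473 − 31 = 442 left.
June 2045 has 30 days: 442 − 30 = 412 left.
July 2045 has 31 days: 412 − 31 = 381 left.
August 2045 has 31 days: 381 − 31 = 350 left.
September 2045 has 30 days: 350 − 30 = 320 left.
October 2045 has 31 days: 320 − 31 = 289 left.
November 2045 has 30 days: 289 − 30 = 259 left.
December 2045 has 31 days: 259 − 31 = 228 left.
January 2046 has 31 days: 228 − 31 = 197 left.
February 2046 has 28 days (2046 is not a leap year): 197 − 28 = 169 left.
March 2046 has 31 days: 169 − 31 = 138 left.
April 2046 has 30 days: 138 − 30 = 108 left.
May 2046 has 31 days: 108 − 31 = 77 left.
June 2046 has 30 days: 77 − 30 = 47 left.
July 2046 has 31 days: 47 − 31 = 16 left.
16 days into August 2046 → August 16, 2046.

August 16, 2046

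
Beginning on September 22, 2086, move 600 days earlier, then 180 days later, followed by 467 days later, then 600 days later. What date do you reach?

June 30, 2088

Counting back 600 days from September 22, 2086:
Going back 22 days from September 22, 2086 reaches the end of the previous month; 600 − 22 = 578 left.
August 2086 has 31 days: 578 − 31 = 547 left.
July 2086 has 31 days: 547 − 31 = 516 left.
June 2086 has 30 days: 516 − 30 = 486 left.
May 2086 has 31 days: 486 − 31 = 455 left.
April 2086 has 30 days: 455 − 30 = 425 left.
March 2086 has 31 days: 425 − 31 = 394 left.
February 2086 has 28 days (2086 is not a leap year): 394 − 28 = 366 left.
January 2086 has 31 days: 366 − 31 = 335 left.
December 2085 has 31 days: 335 − 31 = 304 left.
November 2085 has 30 days: 304 − 30 = 274 left.
October 2085 has 31 days: 274 − 31 = 243 left.
September 2085 has 30 days: 243 − 30 = 213 left.
August 2085 has 31 days: 213 − 31 = 182 left.
July 2085 has 31 days: 182 − 31 = 151 left.
June 2085 has 30 days: 151 − 30 = 121 left.
May 2085 has 31 days: 121 − 31 = 90 left.
April 2085 has 30 days: 90 − 30 = 60 left.
March 2085 has 31 days: 60 − 31 = 29 left.
February 2085 has 28 days (2085 is not a leap year): 29 − 28 = 1 left.
January 2085 has 31 days; 31 − 1 = 30 → January 30, 2085.
Counting forward 180 days from January 30, 2085:
January has 31 days, so 31 − 30 = 1 day remains after January 30, 2085; 180 − 1 = 179 left.
February 2085 has 28 days (2085 is not a leap year): 179 − 28 = 151 left.
March 2085 has 31 days: 151 − 31 = 120 left.
April 2085 has 30 days: 120 − 30 = 90 left.
May 2085 has 31 days: 90 − 31 = 59 left.
June 2085 has 30 days: 59 − 30 = 29 left.
29 days into July 2085 → July 29, 2085.
Counting forward 467 days from July 29, 2085:
July has 31 days, so 31 − 29 = 2 days remain after July 29, 2085; 467 − 2 = 465 left.
August 2085 has 31 days: 465 − 31 = 434 left.
September 2085 has 30 days: 434 − 30 = 404 left.
October 2085 has 31 days: 404 − 31 = 373 left.
November 2085 has 30 days: 373 − 30 = 343 left.
December 2085 has 31 days: 343 − 31 = 312 left.
January 2086 has 31 days: 312 − 31 = 281 left.
February 2086 has 28 days (2086 is not a leap year): 281 − 28 = 253 left.
March 2086 has 31 days: 253 − 31 = 222 left.
April 2086 has 30 days: 222 − 30 = 192 left.
May 2086 has 31 days: 192 − 31 = 161 left.
June 2086 has 30 days: 161 − 30 = 131 left.
July 2086 has 31 days: 131 − 31 = 100 left.
August 2086 has 31 days: 100 − 31 = 69 left.
September 2086 has 30 days: 69 − 30 = 39 left.
October 2086 has 31 days: 39 − 31 = 8 left.
8 days into November 2086 → November 8, 2086.
Advancing 600 days from November 8, 2086:
November has 30 days, so 30 − 8 = 22 days remain after November 8, 2086; 600 − 22 = 578 left.
December 2086 has 31 days: 578 − 31 = 547 left.
January 2087 has 31 days: 547 − 31 = 516 left.
February 2087 has 28 days (2087 is not a leap year): 516 − 28 = 488 left.
March 2087 has 31 days: 488 − 31 = 457 left.
April 2087 has 30 days: 457 − 30 = 427 left.
May 2087 has 31 days: 427 − 31 = 396 left.
June 2087 has 30 days: 396 − 30 = 366 left.
July 2087 has 31 days: 366 − 31 = 335 left.
August 2087 has 31 days: 335 − 31 = 304 left.
September 2087 has 30 days: 304 − 30 = 274 left.
October 2087 has 31 days: 274 − 31 = 243 left.
November 2087 has 30 days: 243 − 30 = 213 left.
December 2087 has 31 days: 213 − 31 = 182 left.
January 2088 has 31 days: 182 − 31 = 151 left.
February 2088 has 29 days (2088 is a leap year): 151 − 29 = 122 left.
March 2088 has 31 days: 122 − 31 = 91 left.
April 2088 has 30 days: 91 − 30 = 61 left.
May 2088 has 31 days: 61 − 31 = 30 left.
30 days into June 2088 → June 30, 2088.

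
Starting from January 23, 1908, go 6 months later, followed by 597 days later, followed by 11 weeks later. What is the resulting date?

May 28, 1910

Counting forward 6 months from January 23, 1908:
month 1 + 6 = 7 → July 1908.
Day 23 is valid in July, giving July 23, 1908.
Counting forward 597 days from July 23, 1908:
July has 31 days, so 31 − 23 = 8 days remain after July 23, 1908; 597 − 8 = 589 left.
August 1908 has 31 days: 589 − 31 = 558 left.
September 1908 has 30 days: 558 − 30 = 528 left.
October 1908 has 31 days: 528 − 31 = 497 left.
November 1908 has 30 days: 497 − 30 = 467 left.
December 1908 has 31 days: 467 − 31 = 436 left.
January 1909 has 31 days: 436 − 31 = 405 left.
February 1909 has 28 days (1909 is not a leap year): 405 − 28 = 377 left.
March 1909 has 31 days: 377 − 31 = 346 left.
April 1909 has 30 days: 346 − 30 = 316 left.
May 1909 has 31 days: 316 − 31 = 285 left.
June 1909 has 30 days: 285 − 30 = 255 left.
July 1909 has 31 days: 255 − 31 = 224 left.
August 1909 has 31 days: 224 − 31 = 193 left.
September 1909 has 30 days: 193 − 30 = 163 left.
October 1909 has 31 days: 163 − 31 = 132 left.
November 1909 has 30 days: 132 − 30 = 102 left.
December 1909 has 31 days: 102 − 31 = 71 left.
January 1910 has 31 days: 71 − 31 = 40 left.
February 1910 has 28 days (1910 is not a leap year): 40 − 28 = 12 left.
12 days into March 1910 → March 12, 1910.
Adding 11 weeks (= 77 days) from March 12, 1910:
March has 31 days, so 31 − 12 = 19 days remain after March 12, 1910; 77 − 19 = 58 left.
April 1910 has 30 days: 58 − 30 = 28 left.
28 days into May 1910 → May 28, 1910.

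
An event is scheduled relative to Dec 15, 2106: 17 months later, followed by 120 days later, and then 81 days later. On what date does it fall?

December 2, 2108

Advancing 17 months from December 15, 2106:
month 12 + 17 = 29, which is month 5 of year 2108 → May 2108.
Day 15 is valid in May, giving May 15, 2108.
Advancing 120 days from May 15, 2108:
May has 31 days, so 31 − 15 = 16 days remain after May 15, 2108; 120 − 16 = 104 left.
June 2108 has 30 days: 104 − 30 = 74 left.
July 2108 has 31 days: 74 − 31 = 43 left.
August 2108 has 31 days: 43 − 31 = 12 left.
12 days into September 2108 → September 12, 2108.
Adding 81 days from September 12, 2108:
September has 30 days, so 30 − 12 = 18 days remain after September 12, 2108; 81 − 18 = 63 left.
October 2108 has 31 days: 63 − 31 = 32 left.
November 2108 has 30 days: 32 − 30 = 2 left.
2 days into December 2108 → December 2, 2108.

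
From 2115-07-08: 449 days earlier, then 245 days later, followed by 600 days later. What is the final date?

Counting back 449 days from July 8, 2115:
Going back 8 days from July 8, 2115 reaches the end of the previous month; 449 − 8 = 441 left.
June 2115 has 30 days: 441 − 30 = 411 left.
May 2115 has 31 days: 411 − 31 = 380 left.
April 2115 has 30 days: 380 − 30 = 350 left.
March 2115 has 31 days: 350 − 31 = 319 left.
February 2115 has 28 days (2115 is not a leap year): 319 − 28 = 291 left.
January 2115 has 31 days: 291 − 31 = 260 left.
December 2114 has 31 days: 260 − 31 = 229 left.
November 2114 has 30 days: 229 − 30 = 199 left.
October 2114 has 31 days: 199 − 31 = 168 left.
September 2114 has 30 days: 168 − 30 = 138 left.
August 2114 has 31 days: 138 − 31 = 107 left.
July 2114 has 31 days: 107 − 31 = 76 left.
June 2114 has 30 days: 76 − 30 = 46 left.
May 2114 has 31 days: 46 − 31 = 15 left.
April 2114 has 30 days; 30 − 15 = 15 → April 15, 2114.
Advancing 245 days from April 15, 2114:
April has 30 days, so 30 − 15 = 15 days remain after April 15, 2114; 245 − 15 = 230 left.
May 2114 has 31 days: 230 − 31 = 199 left.
June 2114 has 30 days: 199 − 30 = 169 left.
July 2114 has 31 days: 169 − 31 = 138 left.
August 2114 has 31 days: 138 − 31 = 107 left.
September 2114 has 30 days: 107 − 30 = 77 left.
October 2114 has 31 days: 77 − 31 = 46 left.
November 2114 has 30 days: 46 − 30 = 16 left.
16 days into December 2114 → December 16, 2114.
Advancing 600 days from December 16, 2114:
December has 31 days, so 31 − 16 = 15 days remain after December 16, 2114; 600 − 15 = 585 left.
January 2115 has 31 days: 585 − 31 = 554 left.
February 2115 has 28 days (2115 is not a leap year): 554 − 28 = 526 left.
March 2115 has 31 days: 526 − 31 = 495 left.
April 2115 has 30 days: 495 − 30 = 465 left.
May 2115 has 31 days: 465 − 31 = 434 left.
June 2115 has 30 days: 434 − 30 = 404 left.
July 2115 has 31 days: 404 − 31 = 373 left.
August 2115 has 31 days: 373 − 31 = 342 left.
September 2115 has 30 days: 342 − 30 = 312 left.
October 2115 has 31 days: 312 − 31 = 281 left.
November 2115 has 30 days: 281 − 30 = 251 left.
December 2115 has 31 days: 251 − 31 = 220 left.
January 2116 has 31 days: 220 − 31 = 189 left.
February 2116 has 29 days (2116 is a leap year): 189 − 29 = 160 left.
March 2116 has 31 days: 160 − 31 = 129 left.
April 2116 has 30 days: 129 − 30 = 99 left.
May 2116 has 31 days: 99 − 31 = 68 left.
June 2116 has 30 days: 68 − 30 = 38 left.
July 2116 has 31 days: 38 − 31 = 7 left.
7 days into August 2116 → August 7, 2116.

August 7, 2116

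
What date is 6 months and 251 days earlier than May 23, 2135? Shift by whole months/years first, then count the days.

March 17, 2134

Going back 6 months and 251 days from May 23, 2135: first the month/year part, then the days.
month 5 − 6 = -1, which is month 11 of year 2134 → November 2134.
Day 23 is valid in November, giving November 23, 2134.
Now subtract 251 days from November 23, 2134.
Going back 23 days from November 23, 2134 reaches the end of the previous month; 251 − 23 = 228 left.
October 2134 has 31 days: 228 − 31 = 197 left.
September 2134 has 30 days: 197 − 30 = 167 left.
August 2134 has 31 days: 167 − 31 = 136 left.
July 2134 has 31 days: 136 − 31 = 105 left.
June 2134 has 30 days: 105 − 30 = 75 left.
May 2134 has 31 days: 75 − 31 = 44 left.
April 2134 has 30 days: 44 − 30 = 14 left.
March 2134 has 31 days; 31 − 14 = 17 → March 17, 2134.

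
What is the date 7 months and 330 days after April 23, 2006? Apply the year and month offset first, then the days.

October 19, 2007

Adding 7 months and 330 days from April 23, 2006: first the month/year part, then the days.
month 4 + 7 = 11 → November 2006.
Day 23 is valid in November, giving November 23, 2006.
Now add 330 days from November 23, 2006.
November has 30 days, so 30 − 23 = 7 days remain after November 23, 2006; 330 − 7 = 323 left.
December 2006 has 31 days: 323 − 31 = 292 left.
January 2007 has 31 days: 292 − 31 = 261 left.
February 2007 has 28 days (2007 is not a leap year): 261 − 28 = 233 left.
March 2007 has 31 days: 233 − 31 = 202 left.
April 2007 has 30 days: 202 − 30 = 172 left.
May 2007 has 31 days: 172 − 31 = 141 left.
June 2007 has 30 days: 141 − 30 = 111 left.
July 2007 has 31 days: 111 − 31 = 80 left.
August 2007 has 31 days: 80 − 31 = 49 left.
September 2007 has 30 days: 49 − 30 = 19 left.
19 days into October 2007 → October 19, 2007.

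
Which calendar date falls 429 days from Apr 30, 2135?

Counting forward 429 days from April 30, 2135.
April has 30 days, so 30 − 30 = 0 days remain after April 30, 2135; 429 − 0 = 429 left.
May 2135 has 31 days: 429 − 31 = 398 left.
June 2135 has 30 days: 398 − 30 = 368 left.
July 2135 has 31 days: 368 − 31 = 337 left.
August 2135 has 31 days: 337 − 31 = 306 left.
September 2135 has 30 days: 306 − 30 = 276 left.
October 2135 has 31 days: 276 − 31 = 245 left.
November 2135 has 30 days: 245 − 30 = 215 left.
December 2135 has 31 days: 215 − 31 = 184 left.
January 2136 has 31 days: 184 − 31 = 153 left.
February 2136 has 29 days (2136 is a leap year): 153 − 29 = 124 left.
March 2136 has 31 days: 124 − 31 = 93 left.
April 2136 has 30 days: 93 − 30 = 63 left.
May 2136 has 31 days: 63 − 31 = 32 left.
June 2136 has 30 days: 32 − 30 = 2 left.
2 days into July 2136 → July 2, 2136.

July 2, 2136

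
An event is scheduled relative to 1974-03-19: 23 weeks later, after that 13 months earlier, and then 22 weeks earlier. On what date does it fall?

Advancing 23 weeks (= 161 days) from March 19, 1974:
March has 31 days, so 31 − 19 = 12 days remain after March 19, 1974; 161 − 12 = 149 left.
April 1974 has 30 days: 149 − 30 = 119 left.
May 1974 has 31 days: 119 − 31 = 88 left.
June 1974 has 30 days: 88 − 30 = 58 left.
July 1974 has 31 days: 58 − 31 = 27 left.
27 days into August 1974 → August 27, 1974.
Subtracting 13 months from August 27, 1974:
month 8 − 13 = -5, which is month 7 of year 1973 → July 1973.
Day 27 is valid in July, giving July 27, 1973.
Going back 22 weeks (= 154 days) from July 27, 1973:
Going back 27 days from July 27, 1973 reaches the end of the previous month; 154 − 27 = 127 left.
June 1973 has 30 days: 127 − 30 = 97 left.
May 1973 has 31 days: 97 − 31 = 66 left.
April 1973 has 30 days: 66 − 30 = 36 left.
March 1973 has 31 days: 36 − 31 = 5 left.
February 1973 has 28 days; 28 − 5 = 23 → February 23, 1973.

February 23, 1973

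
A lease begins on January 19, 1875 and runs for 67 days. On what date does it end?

Counting forward 67 days from January 19, 1875.
January has 31 days, so 31 − 19 = 12 days remain after January 19, 1875; 67 − 12 = 55 left.
February 1875 has 28 days (1875 is not a leap year): 55 − 28 = 27 left.
27 days into March 1875 → March 27, 1875.

March 27, 1875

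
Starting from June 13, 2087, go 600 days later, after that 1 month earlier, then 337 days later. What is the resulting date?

December 5, 2089

Counting forward 600 days from June 13, 2087:
June has 30 days, so 30 − 13 = 17 days remain after June 13, 2087; 600 − 17 = 583 left.
July 2087 has 31 days: 583 − 31 = 552 left.
August 2087 has 31 days: 552 − 31 = 521 left.
September 2087 has 30 days: 521 − 30 = 491 left.
October 2087 has 31 days: 491 − 31 = 460 left.
November 2087 has 30 days: 460 − 30 = 430 left.
December 2087 has 31 days: 430 − 31 = 399 left.
January 2088 has 31 days: 399 − 31 = 368 left.
February 2088 has 29 days (2088 is a leap year): 368 − 29 = 339 left.
March 2088 has 31 days: 339 − 31 = 308 left.
April 2088 has 30 days: 308 − 30 = 278 left.
May 2088 has 31 days: 278 − 31 = 247 left.
June 2088 has 30 days: 247 − 30 = 217 left.
July 2088 has 31 days: 217 − 31 = 186 left.
August 2088 has 31 days: 186 − 31 = 155 left.
September 2088 has 30 days: 155 − 30 = 125 left.
October 2088 has 31 days: 125 − 31 = 94 left.
November 2088 has 30 days: 94 − 30 = 64 left.
December 2088 has 31 days: 64 − 31 = 33 left.
January 2089 has 31 days: 33 − 31 = 2 left.
2 days into February 2089 → February 2, 2089.
Subtracting 1 month from February 2, 2089:
month 2 − 1 = 1 → January 2089.
Day 2 is valid in January, giving January 2, 2089.
Adding 337 days from January 2, 2089:
January has 31 days, so 31 − 2 = 29 days remain after January 2, 2089; 337 − 29 = 308 left.
February 2089 has 28 days (2089 is not a leap year): 308 − 28 = 280 left.
March 2089 has 31 days: 280 − 31 = 249 left.
April 2089 has 30 days: 249 − 30 = 219 left.
May 2089 has 31 days: 219 − 31 = 188 left.
June 2089 has 30 days: 188 − 30 = 158 left.
July 2089 has 31 days: 158 − 31 = 127 left.
August 2089 has 31 days: 127 − 31 = 96 left.
September 2089 has 30 days: 96 − 30 = 66 left.
October 2089 has 31 days: 66 − 31 = 35 left.
November 2089 has 30 days: 35 − 30 = 5 left.
5 days into December 2089 → December 5, 2089.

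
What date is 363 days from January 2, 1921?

December 31, 1921

Counting forward 363 days from January 2, 1921.
January has 31 days, so 31 − 2 = 29 days remain after January 2, 1921; 363 − 29 = 334 left.
February 1921 has 28 days (1921 is not a leap year): 334 − 28 = 306 left.
March 1921 has 31 days: 306 − 31 = 275 left.
April 1921 has 30 days: 275 − 30 = 245 left.
May 1921 has 31 days: 245 − 31 = 214 left.
June 1921 has 30 days: 214 − 30 = 184 left.
July 1921 has 31 days: 184 − 31 = 153 left.
August 1921 has 31 days: 153 − 31 = 122 left.
September 1921 has 30 days: 122 − 30 = 92 left.
October 1921 has 31 days: 92 − 31 = 61 left.
November 1921 has 30 days: 61 − 30 = 31 left.
31 days into December 1921 → December 31, 1921.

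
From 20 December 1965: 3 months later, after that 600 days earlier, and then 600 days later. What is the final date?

Counting forward 3 months from December 20, 1965:
month 12 + 3 = 15, which is month 3 of year 1966 → March 1966.
Day 20 is valid in March, giving March 20, 1966.
Counting back 600 days from March 20, 1966:
Going back 20 days from March 20, 1966 reaches the end of the previous month; 600 − 20 = 580 left.
February 1966 has 28 days (1966 is not a leap year): 580 − 28 = 552 left.
January 1966 has 31 days: 552 − 31 = 521 left.
December 1965 has 31 days: 521 − 31 = 490 left.
November 1965 has 30 days: 490 − 30 = 460 left.
October 1965 has 31 days: 460 − 31 = 429 left.
September 1965 has 30 days: 429 − 30 = 399 left.
August 1965 has 31 days: 399 − 31 = 368 left.
July 1965 has 31 days: 368 − 31 = 337 left.
June 1965 has 30 days: 337 − 30 = 307 left.
May 1965 has 31 days: 307 − 31 = 276 left.
April 1965 has 30 days: 276 − 30 = 246 left.
March 1965 has 31 days: 246 − 31 = 215 left.
February 1965 has 28 days (1965 is not a leap year): 215 − 28 = 187 left.
January 1965 has 31 days: 187 − 31 = 156 left.
December 1964 has 31 days: 156 − 31 = 125 left.
November 1964 has 30 days: 125 − 30 = 95 left.
October 1964 has 31 days: 95 − 31 = 64 left.
September 1964 has 30 days: 64 − 30 = 34 left.
August 1964 has 31 days: 34 − 31 = 3 left.
July 1964 has 31 days; 31 − 3 = 28 → July 28, 1964.
Counting forward 600 days from July 28, 1964:
July has 31 days, so 31 − 28 = 3 days remain after July 28, 1964; 600 − 3 = 597 left.
August 1964 has 31 days: 597 − 31 = 566 left.
September 1964 has 30 days: 566 − 30 = 536 left.
October 1964 has 31 days: 536 − 31 = 505 left.
November 1964 has 30 days: 505 − 30 = 475 left.
December 1964 has 31 days: 475 − 31 = 444 left.
January 1965 has 31 days: 444 − 31 = 413 left.
February 1965 has 28 days (1965 is not a leap year): 413 − 28 = 385 left.
March 1965 has 31 days: 385 − 31 = 354 left.
April 1965 has 30 days: 354 − 30 = 324 left.
May 1965 has 31 days: 324 − 31 = 293 left.
June 1965 has 30 days: 293 − 30 = 263 left.
July 1965 has 31 days: 263 − 31 = 232 left.
August 1965 has 31 days: 232 − 31 = 201 left.
September 1965 has 30 days: 201 − 30 = 171 left.
October 1965 has 31 days: 171 − 31 = 140 left.
November 1965 has 30 days: 140 − 30 = 110 left.
December 1965 has 31 days: 110 − 31 = 79 left.
January 1966 has 31 days: 79 − 31 = 48 left.
February 1966 has 28 days (1966 is not a leap year): 48 − 28 = 20 left.
20 days into March 1966 → March 20, 1966.

March 20, 1966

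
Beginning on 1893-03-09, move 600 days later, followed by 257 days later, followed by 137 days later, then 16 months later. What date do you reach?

Adding 600 days from March 9, 1893:
March has 31 days, so 31 − 9 = 22 days remain after March 9, 1893; 600 − 22 = 578 left.
April 1893 has 30 days: 578 − 30 = 548 left.
May 1893 has 31 days: 548 − 31 = 517 left.
June 1893 has 30 days: 517 − 30 = 487 left.
July 1893 has 31 days: 487 − 31 = 456 left.
August 1893 has 31 days: 456 − 31 = 425 left.
September 1893 has 30 days: 425 − 30 = 395 left.
October 1893 has 31 days: 395 − 31 = 364 left.
November 1893 has 30 days: 364 − 30 = 334 left.
December 1893 has 31 days: 334 − 31 = 303 left.
January 1894 has 31 days: 303 − 31 = 272 left.
February 1894 has 28 days (1894 is not a leap year): 272 − 28 = 244 left.
March 1894 has 31 days: 244 − 31 = 213 left.
April 1894 has 30 days: 213 − 30 = 183 left.
May 1894 has 31 days: 183 − 31 = 152 left.
June 1894 has 30 days: 152 − 30 = 122 left.
July 1894 has 31 days: 122 − 31 = 91 left.
August 1894 has 31 days: 91 − 31 = 60 left.
September 1894 has 30 days: 60 − 30 = 30 left.
30 days into October 1894 → October 30, 1894.
Advancing 257 days from October 30, 1894:
October has 31 days, so 31 − 30 = 1 day remains after October 30, 1894; 257 − 1 = 256 left.
November 1894 has 30 days: 256 − 30 = 226 left.
December 1894 has 31 days: 226 − 31 = 195 left.
January 1895 has 31 days: 195 − 31 = 164 left.
February 1895 has 28 days (1895 is not a leap year): 164 − 28 = 136 left.
March 1895 has 31 days: 136 − 31 = 105 left.
April 1895 has 30 days: 105 − 30 = 75 left.
May 1895 has 31 days: 75 − 31 = 44 left.
June 1895 has 30 days: 44 − 30 = 14 left.
14 days into July 1895 → July 14, 1895.
Advancing 137 days from July 14, 1895:
July has 31 days, so 31 − 14 = 17 days remain after July 14, 1895; 137 − 17 = 120 left.
August 1895 has 31 days: 120 − 31 = 89 left.
September 1895 has 30 days: 89 − 30 = 59 left.
October 1895 has 31 days: 59 − 31 = 28 left.
28 days into November 1895 → November 28, 1895.
Advancing 16 months from November 28, 1895:
month 11 + 16 = 27, which is month 3 of year 1897 → March 1897.
Day 28 is valid in March, giving March 28, 1897.

March 28, 1897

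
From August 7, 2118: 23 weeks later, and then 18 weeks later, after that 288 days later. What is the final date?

March 4, 2120

Counting forward 23 weeks (= 161 days) from August 7, 2118:
August has 31 days, so 31 − 7 = 24 days remain after August 7, 2118; 161 − 24 = 137 left.
September 2118 has 30 days: 137 − 30 = 107 left.
October 2118 has 31 days: 107 − 31 = 76 left.
November 2118 has 30 days: 76 − 30 = 46 left.
December 2118 has 31 days: 46 − 31 = 15 left.
15 days into January 2119 → January 15, 2119.
Adding 18 weeks (= 126 days) from January 15, 2119:
January has 31 days, so 31 − 15 = 16 days remain after January 15, 2119; 126 − 16 = 110 left.
February 2119 has 28 days (2119 is not a leap year): 110 − 28 = 82 left.
March 2119 has 31 days: 82 − 31 = 51 left.
April 2119 has 30 days: 51 − 30 = 21 left.
21 days into May 2119 → May 21, 2119.
Adding 288 days from May 21, 2119:
May has 31 days, so 31 − 21 = 10 days remain after May 21, 2119; 288 − 10 = 278 left.
June 2119 has 30 days: 278 − 30 = 248 left.
July 2119 has 31 days: 248 − 31 = 217 left.
August 2119 has 31 days: 217 − 31 = 186 left.
September 2119 has 30 days: 186 − 30 = 156 left.
October 2119 has 31 days: 156 − 31 = 125 left.
November 2119 has 30 days: 125 − 30 = 95 left.
December 2119 has 31 days: 95 − 31 = 64 left.
January 2120 has 31 days: 64 − 31 = 33 left.
February 2120 has 29 days (2120 is a leap year): 33 − 29 = 4 left.
4 days into March 2120 → March 4, 2120.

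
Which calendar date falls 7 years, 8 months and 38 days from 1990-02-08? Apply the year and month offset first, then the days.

November 15, 1997

Counting forward 7 years, 8 months and 38 days from February 8, 1990: first the month/year part, then the days.
+7 years → 1997; month 2 + 8 = 10 → October 1997.
Day 8 is valid in October, giving October 8, 1997.
Now add 38 days from October 8, 1997.
October has 31 days, so 31 − 8 = 23 days remain after October 8, 1997; 38 − 23 = 15 left.
15 days into November 1997 → November 15, 1997.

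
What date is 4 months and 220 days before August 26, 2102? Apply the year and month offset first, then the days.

September 18, 2101

Counting back 4 months and 220 days from August 26, 2102: first the month/year part, then the days.
month 8 − 4 = 4 → April 2102.
Day 26 is valid in April, giving April 26, 2102.
Now subtract 220 days from April 26, 2102.
Going back 26 days from April 26, 2102 reaches the end of the previous month; 220 − 26 = 194 left.
March 2102 has 31 days: 194 − 31 = 163 left.
February 2102 has 28 days (2102 is not a leap year): 163 − 28 = 135 left.
January 2102 has 31 days: 135 − 31 = 104 left.
December 2101 has 31 days: 104 − 31 = 73 left.
November 2101 has 30 days: 73 − 30 = 43 left.
October 2101 has 31 days: 43 − 31 = 12 left.
September 2101 has 30 days; 30 − 12 = 18 → September 18, 2101.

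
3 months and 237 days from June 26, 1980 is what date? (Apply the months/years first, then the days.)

Counting forward 3 months and 237 days from June 26, 1980: first the month/year part, then the days.
month 6 + 3 = 9 → September 1980.
Day 26 is valid in September, giving September 26, 1980.
Now add 237 days from September 26, 1980.
September has 30 days, so 30 − 26 = 4 days remain after September 26, 1980; 237 − 4 = 233 left.
October 1980 has 31 days: 233 − 31 = 202 left.
November 1980 has 30 days: 202 − 30 = 172 left.
December 1980 has 31 days: 172 − 31 = 141 left.
January 1981 has 31 days: 141 − 31 = 110 left.
February 1981 has 28 days (1981 is not a leap year): 110 − 28 = 82 left.
March 1981 has 31 days: 82 − 31 = 51 left.
April 1981 has 30 days: 51 − 30 = 21 left.
21 days into May 1981 → May 21, 1981.

May 21, 1981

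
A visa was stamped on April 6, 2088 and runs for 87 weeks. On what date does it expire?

December 6, 2089

Adding 87 weeks = 609 days from April 6, 2088.
April has 30 days, so 30 − 6 = 24 days remain after April 6, 2088; 609 − 24 = 585 left.
May 2088 has 31 days: 585 − 31 = 554 left.
June 2088 has 30 days: 554 − 30 = 524 left.
July 2088 has 31 days: 524 − 31 = 493 left.
August 2088 has 31 days: 493 − 31 = 462 left.
September 2088 has 30 days: 462 − 30 = 432 left.
October 2088 has 31 days: 432 − 31 = 401 left.
November 2088 has 30 days: 401 − 30 = 371 left.
December 2088 has 31 days: 371 − 31 = 340 left.
January 2089 has 31 days: 340 − 31 = 309 left.
February 2089 has 28 days (2089 is not a leap year): 309 − 28 = 281 left.
March 2089 has 31 days: 281 − 31 = 250 left.
April 2089 has 30 days: 250 − 30 = 220 left.
May 2089 has 31 days: 220 − 31 = 189 left.
June 2089 has 30 days: 189 − 30 = 159 left.
July 2089 has 31 days: 159 − 31 = 128 left.
August 2089 has 31 days: 128 − 31 = 97 left.
September 2089 has 30 days: 97 − 30 = 67 left.
October 2089 has 31 days: 67 − 31 = 36 left.
November 2089 has 30 days: 36 − 30 = 6 left.
6 days into December 2089 → December 6, 2089.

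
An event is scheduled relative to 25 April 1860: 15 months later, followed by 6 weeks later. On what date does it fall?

Adding 15 months from April 25, 1860:
month 4 + 15 = 19, which is month 7 of year 1861 → July 1861.
Day 25 is valid in July, giving July 25, 1861.
Adding 6 weeks (= 42 days) from July 25, 1861:
July has 31 days, so 31 − 25 = 6 days remain after July 25, 1861; 42 − 6 = 36 left.
August 1861 has 31 days: 36 − 31 = 5 left.
5 days into September 1861 → September 5, 1861.

September 5, 1861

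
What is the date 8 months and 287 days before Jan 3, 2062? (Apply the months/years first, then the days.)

July 20, 2060

Subtracting 8 months and 287 days from January 3, 2062: first the month/year part, then the days.
month 1 − 8 = -7, which is month 5 of year 2061 → May 2061.
Day 3 is valid in May, giving May 3, 2061.
Now subtract 287 days from May 3, 2061.
Going back 3 days from May 3, 2061 reaches the end of the previous month; 287 − 3 = 284 left.
April 2061 has 30 days: 284 − 30 = 254 left.
March 2061 has 31 days: 254 − 31 = 223 left.
February 2061 has 28 days (2061 is not a leap year): 223 − 28 = 195 left.
January 2061 has 31 days: 195 − 31 = 164 left.
December 2060 has 31 days: 164 − 31 = 133 left.
November 2060 has 30 days: 133 − 30 = 103 left.
October 2060 has 31 days: 103 − 31 = 72 left.
September 2060 has 30 days: 72 − 30 = 42 left.
August 2060 has 31 days: 42 − 31 = 11 left.
July 2060 has 31 days; 31 − 11 = 20 → July 20, 2060.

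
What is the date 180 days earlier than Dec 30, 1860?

July 3, 1860

Going back 180 days from December 30, 1860.
Going back 30 days from December 30, 1860 reaches the end of the previous month; 180 − 30 = 150 left.
November 1860 has 30 days: 150 − 30 = 120 left.
October 1860 has 31 days: 120 − 31 = 89 left.
September 1860 has 30 days: 89 − 30 = 59 left.
August 1860 has 31 days: 59 − 31 = 28 left.
July 1860 has 31 days; 31 − 28 = 3 → July 3, 1860.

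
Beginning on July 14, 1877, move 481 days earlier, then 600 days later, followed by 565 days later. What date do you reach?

Going back 481 days from July 14, 1877:
Going back 14 days from July 14, 1877 reaches the end of the previous month; 481 − 14 = 467 left.
June 1877 has 30 days: 467 − 30 = 437 left.
May 1877 has 31 days: 437 − 31 = 406 left.
April 1877 has 30 days: 406 − 30 = 376 left.
March 1877 has 31 days: 376 − 31 = 345 left.
February 1877 has 28 days (1877 is not a leap year): 345 − 28 = 317 left.
January 1877 has 31 days: 317 − 31 = 286 left.
December 1876 has 31 days: 286 − 31 = 255 left.
November 1876 has 30 days: 255 − 30 = 225 left.
October 1876 has 31 days: 225 − 31 = 194 left.
September 1876 has 30 days: 194 − 30 = 164 left.
August 1876 has 31 days: 164 − 31 = 133 left.
July 1876 has 31 days: 133 − 31 = 102 left.
June 1876 has 30 days: 102 − 30 = 72 left.
May 1876 has 31 days: 72 − 31 = 41 left.
April 1876 has 30 days: 41 − 30 = 11 left.
March 1876 has 31 days; 31 − 11 = 20 → March 20, 1876.
Adding 600 days from March 20, 1876:
March has 31 days, so 31 − 20 = 11 days remain after March 20, 1876; 600 − 11 = 589 left.
April 1876 has 30 days: 589 − 30 = 559 left.
May 1876 has 31 days: 559 − 31 = 528 left.
June 1876 has 30 days: 528 − 30 = 498 left.
July 1876 has 31 days: 498 − 31 = 467 left.
August 1876 has 31 days: 467 − 31 = 436 left.
September 1876 has 30 days: 436 − 30 = 406 left.
October 1876 has 31 days: 406 − 31 = 375 left.
November 1876 has 30 days: 375 − 30 = 345 left.
December 1876 has 31 days: 345 − 31 = 314 left.
January 1877 has 31 days: 314 − 31 = 283 left.
February 1877 has 28 days (1877 is not a leap year): 283 − 28 = 255 left.
March 1877 has 31 days: 255 − 31 = 224 left.
April 1877 has 30 days: 224 − 30 = 194 left.
May 1877 has 31 days: 194 − 31 = 163 left.
June 1877 has 30 days: 163 − 30 = 133 left.
July 1877 has 31 days: 133 − 31 = 102 left.
August 1877 has 31 days: 102 − 31 = 71 left.
September 1877 has 30 days: 71 − 30 = 41 left.
October 1877 has 31 days: 41 − 31 = 10 left.
10 days into November 1877 → November 10, 1877.
Adding 565 days from November 10, 1877:
November has 30 days, so 30 − 10 = 20 days remain after November 10, 1877; 565 − 20 = 545 left.
December 1877 has 31 days: 545 − 31 = 514 left.
January 1878 has 31 days: 514 − 31 = 483 left.
February 1878 has 28 days (1878 is not a leap year): 483 − 28 = 455 left.
March 1878 has 31 days: 455 − 31 = 424 left.
April 1878 has 30 days: 424 − 30 = 394 left.
May 1878 has 31 days: 394 − 31 = 363 left.
June 1878 has 30 days: 363 − 30 = 333 left.
July 1878 has 31 days: 333 − 31 = 302 left.
August 1878 has 31 days: 302 − 31 = 271 left.
September 1878 has 30 days: 271 − 30 = 241 left.
October 1878 has 31 days: 241 − 31 = 210 left.
November 1878 has 30 days: 210 − 30 = 180 left.
December 1878 has 31 days: 180 − 31 = 149 left.
January 1879 has 31 days: 149 − 31 = 118 left.
February 1879 has 28 days (1879 is not a leap year): 118 − 28 = 90 left.
March 1879 has 31 days: 90 − 31 = 59 left.
April 1879 has 30 days: 59 − 30 = 29 left.
29 days into May 1879 → May 29, 1879.

May 29, 1879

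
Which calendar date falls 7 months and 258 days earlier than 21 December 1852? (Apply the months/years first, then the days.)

Going back 7 months and 258 days from December 21, 1852: first the month/year part, then the days.
month 12 − 7 = 5 → May 1852.
Day 21 is valid in May, giving May 21, 1852.
Now subtract 258 days from May 21, 1852.
Going back 21 days from May 21, 1852 reaches the end of the previous month; 258 − 21 = 237 left.
April 1852 has 30 days: 237 − 30 = 207 left.
March 1852 has 31 days: 207 − 31 = 176 left.
February 1852 has 29 days (1852 is a leap year): 176 − 29 = 147 left.
January 1852 has 31 days: 147 − 31 = 116 left.
December 1851 has 31 days: 116 − 31 = 85 left.
November 1851 has 30 days: 85 − 30 = 55 left.
October 1851 has 31 days: 55 − 31 = 24 left.
September 1851 has 30 days; 30 − 24 = 6 → September 6, 1851.

September 6, 1851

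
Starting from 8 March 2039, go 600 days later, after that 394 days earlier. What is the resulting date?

Adding 600 days from March 8, 2039:
March has 31 days, so 31 − 8 = 23 days remain after March 8, 2039; 600 − 23 = 577 left.
April 2039 has 30 days: 577 − 30 = 547 left.
May 2039 has 31 days: 547 − 31 = 516 left.
June 2039 has 30 days: 516 − 30 = 486 left.
July 2039 has 31 days: 486 − 31 = 455 left.
August 2039 has 31 days: 455 − 31 = 424 left.
September 2039 has 30 days: 424 − 30 = 394 left.
October 2039 has 31 days: 394 − 31 = 363 left.
November 2039 has 30 days: 363 − 30 = 333 left.
December 2039 has 31 days: 333 − 31 = 302 left.
January 2040 has 31 days: 302 − 31 = 271 left.
February 2040 has 29 days (2040 is a leap year): 271 − 29 = 242 left.
March 2040 has 31 days: 242 − 31 = 211 left.
April 2040 has 30 days: 211 − 30 = 181 left.
May 2040 has 31 days: 181 − 31 = 150 left.
June 2040 has 30 days: 150 − 30 = 120 left.
July 2040 has 31 days: 120 − 31 = 89 left.
August 2040 has 31 days: 89 − 31 = 58 left.
September 2040 has 30 days: 58 − 30 = 28 left.
28 days into October 2040 → October 28, 2040.
Counting back 394 days from October 28, 2040:
Going back 28 days from October 28, 2040 reaches the end of the previous month; 394 − 28 = 366 left.
September 2040 has 30 days: 366 − 30 = 336 left.
August 2040 has 31 days: 336 − 31 = 305 left.
July 2040 has 31 days: 305 − 31 = 274 left.
June 2040 has 30 days: 274 − 30 = 244 left.
May 2040 has 31 days: 244 − 31 = 213 left.
April 2040 has 30 days: 213 − 30 = 183 left.
March 2040 has 31 days: 183 − 31 = 152 left.
February 2040 has 29 days (2040 is a leap year): 152 − 29 = 123 left.
January 2040 has 31 days: 123 − 31 = 92 left.
December 2039 has 31 days: 92 − 31 = 61 left.
November 2039 has 30 days: 61 − 30 = 31 left.
October 2039 has 31 days: 31 − 31 = 0 left.
September 2039 has 30 days; 30 − 0 = 30 → September 30, 2039.

September 30, 2039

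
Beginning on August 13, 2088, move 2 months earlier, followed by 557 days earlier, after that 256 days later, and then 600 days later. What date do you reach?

April 8, 2089

Subtracting 2 months from August 13, 2088:
month 8 − 2 = 6 → June 2088.
Day 13 is valid in June, giving June 13, 2088.
Going back 557 days from June 13, 2088:
Going back 13 days from June 13, 2088 reaches the end of the previous month; 557 − 13 = 544 left.
May 2088 has 31 days: 544 − 31 = 513 left.
April 2088 has 30 days: 513 − 30 = 483 left.
March 2088 has 31 days: 483 − 31 = 452 left.
February 2088 has 29 days (2088 is a leap year): 452 − 29 = 423 left.
January 2088 has 31 days: 423 − 31 = 392 left.
December 2087 has 31 days: 392 − 31 = 361 left.
November 2087 has 30 days: 361 − 30 = 331 left.
October 2087 has 31 days: 331 − 31 = 300 left.
September 2087 has 30 days: 300 − 30 = 270 left.
August 2087 has 31 days: 270 − 31 = 239 left.
July 2087 has 31 days: 239 − 31 = 208 left.
June 2087 has 30 days: 208 − 30 = 178 left.
May 2087 has 31 days: 178 − 31 = 147 left.
April 2087 has 30 days: 147 − 30 = 117 left.
March 2087 has 31 days: 117 − 31 = 86 left.
February 2087 has 28 days (2087 is not a leap year): 86 − 28 = 58 left.
January 2087 has 31 days: 58 − 31 = 27 left.
December 2086 has 31 days; 31 − 27 = 4 → December 4, 2086.
Counting forward 256 days from December 4, 2086:
December has 31 days, so 31 − 4 = 27 days remain after December 4, 2086; 256 − 27 = 229 left.
January 2087 has 31 days: 229 − 31 = 198 left.
February 2087 has 28 days (2087 is not a leap year): 198 − 28 = 170 left.
March 2087 has 31 days: 170 − 31 = 139 left.
April 2087 has 30 days: 139 − 30 = 109 left.
May 2087 has 31 days: 109 − 31 = 78 left.
June 2087 has 30 days: 78 − 30 = 48 left.
July 2087 has 31 days: 48 − 31 = 17 left.
17 days into August 2087 → August 17, 2087.
Adding 600 days from August 17, 2087:
August has 31 days, so 31 − 17 = 14 days remain after August 17, 2087; 600 − 14 = 586 left.
September 2087 has 30 days: 586 − 30 = 556 left.
October 2087 has 31 days: 556 − 31 = 525 left.
November 2087 has 30 days: 525 − 30 = 495 left.
December 2087 has 31 days: 495 − 31 = 464 left.
January 2088 has 31 days: 464 − 31 = 433 left.
February 2088 has 29 days (2088 is a leap year): 433 − 29 = 404 left.
March 2088 has 31 days: 404 − 31 = 373 left.
April 2088 has 30 days: 373 − 30 = 343 left.
May 2088 has 31 days: 343 − 31 = 312 left.
June 2088 has 30 days: 312 − 30 = 282 left.
July 2088 has 31 days: 282 − 31 = 251 left.
August 2088 has 31 days: 251 − 31 = 220 left.
September 2088 has 30 days: 220 − 30 = 190 left.
October 2088 has 31 days: 190 − 31 = 159 left.
November 2088 has 30 days: 159 − 30 = 129 left.
December 2088 has 31 days: 129 − 31 = 98 left.
January 2089 has 31 days: 98 − 31 = 67 left.
February 2089 has 28 days (2089 is not a leap year): 67 − 28 = 39 left.
March 2089 has 31 days: 39 − 31 = 8 left.
8 days into April 2089 → April 8, 2089.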